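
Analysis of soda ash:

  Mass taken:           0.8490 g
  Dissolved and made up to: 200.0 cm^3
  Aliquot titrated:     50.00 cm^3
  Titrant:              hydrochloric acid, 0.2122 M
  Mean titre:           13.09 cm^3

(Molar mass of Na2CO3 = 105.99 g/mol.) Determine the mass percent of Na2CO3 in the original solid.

Na2CO3 + 2 HCl → 2 NaCl + H2O + CO2
n(HCl) per titration = 0.01309 × 0.2122 = 2.778 × 10^-3 mol
From the 1:2 ratio, n(Na2CO3) in each aliquot = 1/2 × 2.778 × 10^-3 = 1.389 × 10^-3 mol
n(Na2CO3) in the whole flask = 1.389 × 10^-3 × 200.0/50.00 = 5.555 × 10^-3 mol
mass of Na2CO3 = 5.555 × 10^-3 × 105.99 = 0.5888 g
% Na2CO3 = 0.5888 / 0.8490 × 100 = 69.35 %

69.35 %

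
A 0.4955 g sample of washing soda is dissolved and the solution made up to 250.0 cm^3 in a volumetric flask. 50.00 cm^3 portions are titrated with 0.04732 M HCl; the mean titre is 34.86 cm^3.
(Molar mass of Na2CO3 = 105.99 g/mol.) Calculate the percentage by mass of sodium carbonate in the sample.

Na2CO3 + 2 HCl → 2 NaCl + H2O + CO2
n(HCl) per titration = 0.03486 × 0.04732 = 1.650 × 10^-3 mol
From the 1:2 ratio, n(Na2CO3) in each aliquot = 1/2 × 1.650 × 10^-3 = 8.248 × 10^-4 mol
n(Na2CO3) in the whole flask = 8.248 × 10^-4 × 250.0/50.00 = 4.124 × 10^-3 mol
mass of Na2CO3 = 4.124 × 10^-3 × 105.99 = 0.4371 g
% Na2CO3 = 0.4371 / 0.4955 × 100 = 88.21 %

88.21 %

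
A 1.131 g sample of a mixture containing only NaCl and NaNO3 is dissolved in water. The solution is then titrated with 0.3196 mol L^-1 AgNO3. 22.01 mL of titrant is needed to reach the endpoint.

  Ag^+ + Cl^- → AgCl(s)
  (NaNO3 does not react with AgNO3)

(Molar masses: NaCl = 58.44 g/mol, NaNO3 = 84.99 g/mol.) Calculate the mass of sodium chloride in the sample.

0.4111 g

n(AgNO3) = 0.02201 × 0.3196 = 7.034 × 10^-3 mol
Let x = n(NaCl), y = n(NaNO3).
Titrant: 1x = 7.034 × 10^-3;  mass: 58.44x + 84.99y = 1.131
Solving, x = 7.034 × 10^-3 mol, y = 8.471 × 10^-3 mol
mass of NaCl = 7.034 × 10^-3 × 58.44 = 0.4111 g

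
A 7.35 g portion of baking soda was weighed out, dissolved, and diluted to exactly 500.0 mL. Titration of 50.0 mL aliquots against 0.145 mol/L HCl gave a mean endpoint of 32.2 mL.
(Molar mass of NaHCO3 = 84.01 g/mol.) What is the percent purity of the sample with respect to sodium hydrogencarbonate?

53.4 %

NaHCO3 + HCl → NaCl + H2O + CO2
n(HCl) per titration = 0.0322 × 0.145 = 4.67 × 10^-3 mol
n(NaHCO3) in each aliquot = 4.67 × 10^-3 mol (1:1 ratio)
n(NaHCO3) in the whole flask = 4.67 × 10^-3 × 500.0/50.0 = 0.0467 mol
mass of NaHCO3 = 0.0467 × 84.01 = 3.92 g
% NaHCO3 = 3.92 / 7.35 × 100 = 53.4 %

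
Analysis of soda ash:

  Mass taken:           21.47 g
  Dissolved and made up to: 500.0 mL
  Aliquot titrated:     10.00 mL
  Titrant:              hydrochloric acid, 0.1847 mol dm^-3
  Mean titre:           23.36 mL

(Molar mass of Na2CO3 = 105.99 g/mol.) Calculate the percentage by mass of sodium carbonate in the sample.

Na2CO3 + 2 HCl → 2 NaCl + H2O + CO2
n(HCl) per titration = 0.02336 × 0.1847 = 4.315 × 10^-3 mol
From the 1:2 ratio, n(Na2CO3) in each aliquot = 1/2 × 4.315 × 10^-3 = 2.157 × 10^-3 mol
n(Na2CO3) in the whole flask = 2.157 × 10^-3 × 500.0/10.00 = 0.1079 mol
mass of Na2CO3 = 0.1079 × 105.99 = 11.43 g
% Na2CO3 = 11.43 / 21.47 × 100 = 53.25 %

53.25 %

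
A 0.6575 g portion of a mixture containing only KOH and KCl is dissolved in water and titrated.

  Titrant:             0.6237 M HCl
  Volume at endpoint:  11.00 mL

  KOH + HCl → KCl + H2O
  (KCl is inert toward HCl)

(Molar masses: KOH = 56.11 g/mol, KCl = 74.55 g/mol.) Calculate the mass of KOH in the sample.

n(HCl) = 0.01100 × 0.6237 = 6.861 × 10^-3 mol
Let x = n(KOH), y = n(KCl).
Titrant: 1x = 6.861 × 10^-3;  mass: 56.11x + 74.55y = 0.6575
Solving, x = 6.861 × 10^-3 mol, y = 3.656 × 10^-3 mol
mass of KOH = 6.861 × 10^-3 × 56.11 = 0.3850 g

0.3850 g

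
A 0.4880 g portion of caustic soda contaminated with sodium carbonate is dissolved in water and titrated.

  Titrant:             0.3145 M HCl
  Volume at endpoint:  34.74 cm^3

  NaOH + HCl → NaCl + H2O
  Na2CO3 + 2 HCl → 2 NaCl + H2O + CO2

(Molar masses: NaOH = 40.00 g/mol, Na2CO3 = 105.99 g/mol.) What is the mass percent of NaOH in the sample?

57.40 %

n(HCl) = 0.03474 × 0.3145 = 0.01093 mol
Let x = n(NaOH), y = n(Na2CO3).
Titrant: 1x + 2y = 0.01093;  mass: 40.00x + 105.99y = 0.4880
Solving, x = 7.003 × 10^-3 mol, y = 1.961 × 10^-3 mol
mass of NaOH = 7.003 × 10^-3 × 40.00 = 0.2801 g
% NaOH = 0.2801 / 0.4880 × 100 = 57.40 %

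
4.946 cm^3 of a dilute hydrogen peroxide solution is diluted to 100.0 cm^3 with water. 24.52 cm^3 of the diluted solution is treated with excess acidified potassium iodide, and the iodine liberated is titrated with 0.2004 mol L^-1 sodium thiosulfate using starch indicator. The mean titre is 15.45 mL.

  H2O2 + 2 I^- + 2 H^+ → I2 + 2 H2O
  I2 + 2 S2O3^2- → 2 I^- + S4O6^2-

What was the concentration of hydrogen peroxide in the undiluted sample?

n(S2O3^2-) = 0.01545 × 0.2004 = 3.096 × 10^-3 mol
n(I2) = n(S2O3^2-)/2 = 1.548 × 10^-3 mol
n(H2O2) in the aliquot = 1.548 × 10^-3 mol (1:1 ratio)
[H2O2]_dilute = 1.548 × 10^-3 / 0.02452 = 0.06314 mol/L
[H2O2]_original = 0.06314 × 100.0/4.946 = 1.277 mol/L

1.277 mol/L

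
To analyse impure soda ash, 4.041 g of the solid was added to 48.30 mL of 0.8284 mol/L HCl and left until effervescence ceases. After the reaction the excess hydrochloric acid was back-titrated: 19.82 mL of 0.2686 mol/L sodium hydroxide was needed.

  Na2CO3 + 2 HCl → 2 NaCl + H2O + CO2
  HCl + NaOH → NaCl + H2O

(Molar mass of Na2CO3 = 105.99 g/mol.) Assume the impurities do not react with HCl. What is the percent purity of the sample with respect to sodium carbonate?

45.49 %

n(HCl) added = 0.04830 × 0.8284 = 0.04001 mol
n(NaOH) used in back-titration = 0.01982 × 0.2686 = 5.324 × 10^-3 mol
n(HCl) left over = 5.324 × 10^-3 mol (1:1 ratio)
n(HCl) consumed by analyte = 0.04001 − 5.324 × 10^-3 = 0.03469 mol
From the 1:2 ratio, n(Na2CO3) = 1/2 × 0.03469 = 0.01734 mol
mass of Na2CO3 = 0.01734 × 105.99 = 1.838 g
% Na2CO3 = 1.838 / 4.041 × 100 = 45.49 %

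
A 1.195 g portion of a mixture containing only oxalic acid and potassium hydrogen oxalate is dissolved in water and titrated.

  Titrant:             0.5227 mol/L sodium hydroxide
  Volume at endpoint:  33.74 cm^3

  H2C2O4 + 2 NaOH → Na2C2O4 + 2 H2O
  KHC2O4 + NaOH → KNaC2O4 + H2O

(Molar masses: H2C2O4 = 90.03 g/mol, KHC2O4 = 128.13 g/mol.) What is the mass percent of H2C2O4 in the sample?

n(NaOH) = 0.03374 × 0.5227 = 0.01764 mol
Let x = n(H2C2O4), y = n(KHC2O4).
Titrant: 2x + 1y = 0.01764;  mass: 90.03x + 128.13y = 1.195
Solving, x = 6.405 × 10^-3 mol, y = 4.826 × 10^-3 mol
mass of H2C2O4 = 6.405 × 10^-3 × 90.03 = 0.5766 g
% H2C2O4 = 0.5766 / 1.195 × 100 = 48.25 %

48.25 %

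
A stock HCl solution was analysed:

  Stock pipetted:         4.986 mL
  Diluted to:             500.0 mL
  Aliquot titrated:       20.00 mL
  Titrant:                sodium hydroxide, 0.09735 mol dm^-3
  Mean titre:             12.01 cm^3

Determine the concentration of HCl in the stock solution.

HCl + NaOH → NaCl + H2O
n(NaOH) = 0.01201 × 0.09735 = 1.169 × 10^-3 mol
n(HCl) in the aliquot = 1.169 × 10^-3 mol (1:1 ratio)
[HCl]_dilute = 1.169 × 10^-3 / 0.02000 = 0.05846 mol/L
Dilution factor = 500.0 / 4.986 = 100.3
[HCl]_stock = 0.05846 × 100.3 = 5.862 mol/L

5.862 mol/L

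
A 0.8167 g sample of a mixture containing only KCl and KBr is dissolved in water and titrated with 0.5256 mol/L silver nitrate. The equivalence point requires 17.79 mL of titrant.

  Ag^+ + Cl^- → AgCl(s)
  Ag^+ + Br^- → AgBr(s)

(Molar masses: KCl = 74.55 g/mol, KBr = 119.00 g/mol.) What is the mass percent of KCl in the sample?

n(AgNO3) = 0.01779 × 0.5256 = 9.350 × 10^-3 mol
Let x = n(KCl), y = n(KBr).
Titrant: 1x + 1y = 9.350 × 10^-3;  mass: 74.55x + 119.00y = 0.8167
Solving, x = 6.659 × 10^-3 mol, y = 2.691 × 10^-3 mol
mass of KCl = 6.659 × 10^-3 × 74.55 = 0.4964 g
% KCl = 0.4964 / 0.8167 × 100 = 60.79 %

60.79 %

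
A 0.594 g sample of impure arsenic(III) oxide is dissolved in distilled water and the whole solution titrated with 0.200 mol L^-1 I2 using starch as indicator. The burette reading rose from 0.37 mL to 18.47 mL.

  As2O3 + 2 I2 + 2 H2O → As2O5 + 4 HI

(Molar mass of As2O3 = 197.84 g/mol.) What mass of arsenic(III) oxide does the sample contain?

0.358 g

n(I2) = 0.0181 L × 0.200 mol/L = 3.62 × 10^-3 mol
From the 1:2 ratio, n(As2O3) = 1/2 × 3.62 × 10^-3 = 1.81 × 10^-3 mol
mass of As2O3 = 1.81 × 10^-3 × 197.84 g/mol = 0.358 g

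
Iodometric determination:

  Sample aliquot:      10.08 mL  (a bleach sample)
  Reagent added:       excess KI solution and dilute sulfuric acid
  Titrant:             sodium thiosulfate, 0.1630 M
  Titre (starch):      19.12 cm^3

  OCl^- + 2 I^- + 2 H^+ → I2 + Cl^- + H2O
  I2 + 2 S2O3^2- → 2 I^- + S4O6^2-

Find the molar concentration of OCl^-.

n(S2O3^2-) = 0.01912 × 0.1630 = 3.117 × 10^-3 mol
n(I2) = n(S2O3^2-)/2 = 1.558 × 10^-3 mol
n(OCl^-) in the aliquot = 1.558 × 10^-3 mol (1:1 ratio)
[OCl^-] = 1.558 × 10^-3 / 0.01008 = 0.1546 mol/L

0.1546 M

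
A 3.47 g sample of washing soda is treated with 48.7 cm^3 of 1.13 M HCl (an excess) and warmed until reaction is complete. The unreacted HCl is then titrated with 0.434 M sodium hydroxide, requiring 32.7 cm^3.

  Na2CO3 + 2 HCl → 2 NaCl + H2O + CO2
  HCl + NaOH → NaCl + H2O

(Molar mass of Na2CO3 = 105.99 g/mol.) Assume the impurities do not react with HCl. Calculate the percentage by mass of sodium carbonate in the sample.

62.4 %

n(HCl) added = 0.0487 × 1.13 = 0.0550 mol
n(NaOH) used in back-titration = 0.0327 × 0.434 = 0.0142 mol
n(HCl) left over = 0.0142 mol (1:1 ratio)
n(HCl) consumed by analyte = 0.0550 − 0.0142 = 0.0408 mol
From the 1:2 ratio, n(Na2CO3) = 1/2 × 0.0408 = 0.0204 mol
mass of Na2CO3 = 0.0204 × 105.99 = 2.16 g
% Na2CO3 = 2.16 / 3.47 × 100 = 62.4 %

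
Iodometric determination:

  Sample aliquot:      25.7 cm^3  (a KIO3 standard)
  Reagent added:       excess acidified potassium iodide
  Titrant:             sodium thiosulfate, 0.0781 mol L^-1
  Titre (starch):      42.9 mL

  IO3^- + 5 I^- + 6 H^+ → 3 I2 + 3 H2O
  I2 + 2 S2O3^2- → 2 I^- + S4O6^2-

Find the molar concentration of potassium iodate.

n(S2O3^2-) = 0.0429 × 0.0781 = 3.35 × 10^-3 mol
n(I2) = n(S2O3^2-)/2 = 1.68 × 10^-3 mol
From the 1:3 ratio, n(IO3^-) in the aliquot = 1/3 × 1.68 × 10^-3 = 5.58 × 10^-4 mol
[IO3^-] = 5.58 × 10^-4 / 0.0257 = 0.0217 mol/L

0.0217 mol/L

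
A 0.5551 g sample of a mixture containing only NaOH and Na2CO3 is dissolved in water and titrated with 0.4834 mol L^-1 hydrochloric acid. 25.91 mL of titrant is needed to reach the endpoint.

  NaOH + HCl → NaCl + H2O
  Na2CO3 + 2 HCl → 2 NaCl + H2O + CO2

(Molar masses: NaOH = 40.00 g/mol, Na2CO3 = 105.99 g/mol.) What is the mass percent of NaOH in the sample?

60.25 %

n(HCl) = 0.02591 × 0.4834 = 0.01252 mol
Let x = n(NaOH), y = n(Na2CO3).
Titrant: 1x + 2y = 0.01252;  mass: 40.00x + 105.99y = 0.5551
Solving, x = 8.361 × 10^-3 mol, y = 2.082 × 10^-3 mol
mass of NaOH = 8.361 × 10^-3 × 40.00 = 0.3345 g
% NaOH = 0.3345 / 0.5551 × 100 = 60.25 %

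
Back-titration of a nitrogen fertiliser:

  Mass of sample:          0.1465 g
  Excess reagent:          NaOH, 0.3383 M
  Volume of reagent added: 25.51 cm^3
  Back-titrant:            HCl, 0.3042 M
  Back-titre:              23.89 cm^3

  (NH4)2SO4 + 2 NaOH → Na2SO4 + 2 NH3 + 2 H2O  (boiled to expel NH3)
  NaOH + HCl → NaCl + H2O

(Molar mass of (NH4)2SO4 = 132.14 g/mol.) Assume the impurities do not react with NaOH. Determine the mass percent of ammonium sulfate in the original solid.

61.46 %

n(NaOH) added = 0.02551 × 0.3383 = 8.630 × 10^-3 mol
n(HCl) used in back-titration = 0.02389 × 0.3042 = 7.267 × 10^-3 mol
n(NaOH) left over = 7.267 × 10^-3 mol (1:1 ratio)
n(NaOH) consumed by analyte = 8.630 × 10^-3 − 7.267 × 10^-3 = 1.363 × 10^-3 mol
From the 1:2 ratio, n((NH4)2SO4) = 1/2 × 1.363 × 10^-3 = 6.813 × 10^-4 mol
mass of (NH4)2SO4 = 6.813 × 10^-4 × 132.14 = 0.09003 g
% (NH4)2SO4 = 0.09003 / 0.1465 × 100 = 61.46 %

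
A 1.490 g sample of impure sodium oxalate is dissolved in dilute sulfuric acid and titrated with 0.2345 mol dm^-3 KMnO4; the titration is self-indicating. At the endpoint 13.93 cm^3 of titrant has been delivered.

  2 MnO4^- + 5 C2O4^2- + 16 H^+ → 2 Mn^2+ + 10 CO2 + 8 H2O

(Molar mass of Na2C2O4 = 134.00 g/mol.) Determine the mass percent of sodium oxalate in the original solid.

n(KMnO4) = 0.01393 L × 0.2345 mol/L = 3.267 × 10^-3 mol
From the 5:2 ratio, n(Na2C2O4) = 5/2 × 3.267 × 10^-3 = 8.166 × 10^-3 mol
mass of Na2C2O4 = 8.166 × 10^-3 × 134.00 g/mol = 1.094 g
% Na2C2O4 = 1.094 / 1.490 × 100 = 73.44 %

73.44 %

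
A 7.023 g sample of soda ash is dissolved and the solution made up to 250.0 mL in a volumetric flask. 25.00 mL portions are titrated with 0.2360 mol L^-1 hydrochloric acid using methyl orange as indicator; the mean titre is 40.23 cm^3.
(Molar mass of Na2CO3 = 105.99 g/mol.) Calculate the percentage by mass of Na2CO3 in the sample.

Na2CO3 + 2 HCl → 2 NaCl + H2O + CO2
n(HCl) per titration = 0.04023 × 0.2360 = 9.494 × 10^-3 mol
From the 1:2 ratio, n(Na2CO3) in each aliquot = 1/2 × 9.494 × 10^-3 = 4.747 × 10^-3 mol
n(Na2CO3) in the whole flask = 4.747 × 10^-3 × 250.0/25.00 = 0.04747 mol
mass of Na2CO3 = 0.04747 × 105.99 = 5.031 g
% Na2CO3 = 5.031 / 7.023 × 100 = 71.64 %

71.64 %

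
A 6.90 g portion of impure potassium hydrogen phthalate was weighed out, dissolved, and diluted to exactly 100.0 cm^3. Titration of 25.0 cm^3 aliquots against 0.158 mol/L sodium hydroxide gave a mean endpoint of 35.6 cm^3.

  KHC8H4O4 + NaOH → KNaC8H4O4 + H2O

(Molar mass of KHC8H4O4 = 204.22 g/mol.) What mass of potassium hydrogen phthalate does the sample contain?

4.59 g

n(NaOH) per titration = 0.0356 × 0.158 = 5.62 × 10^-3 mol
n(KHC8H4O4) in each aliquot = 5.62 × 10^-3 mol (1:1 ratio)
n(KHC8H4O4) in the whole flask = 5.62 × 10^-3 × 100.0/25.0 = 0.0225 mol
mass of KHC8H4O4 = 0.0225 × 204.22 = 4.59 g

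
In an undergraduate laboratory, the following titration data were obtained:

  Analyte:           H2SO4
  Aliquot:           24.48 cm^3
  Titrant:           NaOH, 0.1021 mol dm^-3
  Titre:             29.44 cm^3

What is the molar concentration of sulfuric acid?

0.06139 mol/L

H2SO4 + 2 NaOH → Na2SO4 + 2 H2O
n(NaOH) = 0.02944 L × 0.1021 mol/L = 3.006 × 10^-3 mol
From the 1:2 mole ratio, n(H2SO4) = 1/2 × 3.006 × 10^-3 = 1.503 × 10^-3 mol
[H2SO4] = 1.503 × 10^-3 mol / 0.02448 L = 0.06139 mol/L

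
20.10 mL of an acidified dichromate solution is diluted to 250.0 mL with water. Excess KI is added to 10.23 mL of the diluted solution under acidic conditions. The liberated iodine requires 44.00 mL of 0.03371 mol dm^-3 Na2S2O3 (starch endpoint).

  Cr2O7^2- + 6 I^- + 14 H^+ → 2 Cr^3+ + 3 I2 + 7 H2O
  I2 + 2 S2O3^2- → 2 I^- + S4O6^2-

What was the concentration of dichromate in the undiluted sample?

0.3006 mol/L

n(S2O3^2-) = 0.04400 × 0.03371 = 1.483 × 10^-3 mol
n(I2) = n(S2O3^2-)/2 = 7.416 × 10^-4 mol
From the 1:3 ratio, n(Cr2O7^2-) in the aliquot = 1/3 × 7.416 × 10^-4 = 2.472 × 10^-4 mol
[Cr2O7^2-]_dilute = 2.472 × 10^-4 / 0.01023 = 0.02416 mol/L
[Cr2O7^2-]_original = 0.02416 × 250.0/20.10 = 0.3006 mol/L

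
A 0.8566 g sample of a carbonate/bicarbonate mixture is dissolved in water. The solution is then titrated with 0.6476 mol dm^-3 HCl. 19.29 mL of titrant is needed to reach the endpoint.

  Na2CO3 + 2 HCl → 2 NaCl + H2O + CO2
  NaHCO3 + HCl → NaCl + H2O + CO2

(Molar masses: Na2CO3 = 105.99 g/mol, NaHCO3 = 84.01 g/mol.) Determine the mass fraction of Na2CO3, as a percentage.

38.47 %

n(HCl) = 0.01929 × 0.6476 = 0.01249 mol
Let x = n(Na2CO3), y = n(NaHCO3).
Titrant: 2x + 1y = 0.01249;  mass: 105.99x + 84.01y = 0.8566
Solving, x = 3.109 × 10^-3 mol, y = 6.274 × 10^-3 mol
mass of Na2CO3 = 3.109 × 10^-3 × 105.99 = 0.3296 g
% Na2CO3 = 0.3296 / 0.8566 × 100 = 38.47 %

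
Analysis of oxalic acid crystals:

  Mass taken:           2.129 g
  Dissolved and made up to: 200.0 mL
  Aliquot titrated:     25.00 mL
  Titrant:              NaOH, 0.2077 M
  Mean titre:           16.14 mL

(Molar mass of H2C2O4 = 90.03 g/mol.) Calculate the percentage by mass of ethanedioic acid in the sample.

56.70 %

H2C2O4 + 2 NaOH → Na2C2O4 + 2 H2O
n(NaOH) per titration = 0.01614 × 0.2077 = 3.352 × 10^-3 mol
From the 1:2 ratio, n(H2C2O4) in each aliquot = 1/2 × 3.352 × 10^-3 = 1.676 × 10^-3 mol
n(H2C2O4) in the whole flask = 1.676 × 10^-3 × 200.0/25.00 = 0.01341 mol
mass of H2C2O4 = 0.01341 × 90.03 = 1.207 g
% H2C2O4 = 1.207 / 2.129 × 100 = 56.70 %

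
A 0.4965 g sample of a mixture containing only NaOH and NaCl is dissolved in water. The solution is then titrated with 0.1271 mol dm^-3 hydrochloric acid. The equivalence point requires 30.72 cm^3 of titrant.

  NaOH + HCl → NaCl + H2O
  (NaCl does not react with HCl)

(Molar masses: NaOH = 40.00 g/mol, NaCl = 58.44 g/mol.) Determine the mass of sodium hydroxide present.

0.1562 g

n(HCl) = 0.03072 × 0.1271 = 3.905 × 10^-3 mol
Let x = n(NaOH), y = n(NaCl).
Titrant: 1x = 3.905 × 10^-3;  mass: 40.00x + 58.44y = 0.4965
Solving, x = 3.905 × 10^-3 mol, y = 5.823 × 10^-3 mol
mass of NaOH = 3.905 × 10^-3 × 40.00 = 0.1562 g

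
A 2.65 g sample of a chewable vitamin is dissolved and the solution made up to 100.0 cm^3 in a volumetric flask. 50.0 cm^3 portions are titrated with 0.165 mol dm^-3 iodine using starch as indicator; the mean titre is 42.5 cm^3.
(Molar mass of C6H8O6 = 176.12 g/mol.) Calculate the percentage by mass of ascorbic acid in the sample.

93.2 %

C6H8O6 + I2 → C6H6O6 + 2 HI
n(I2) per titration = 0.0425 × 0.165 = 7.01 × 10^-3 mol
n(C6H8O6) in each aliquot = 7.01 × 10^-3 mol (1:1 ratio)
n(C6H8O6) in the whole flask = 7.01 × 10^-3 × 100.0/50.0 = 0.0140 mol
mass of C6H8O6 = 0.0140 × 176.12 = 2.47 g
% C6H8O6 = 2.47 / 2.65 × 100 = 93.2 %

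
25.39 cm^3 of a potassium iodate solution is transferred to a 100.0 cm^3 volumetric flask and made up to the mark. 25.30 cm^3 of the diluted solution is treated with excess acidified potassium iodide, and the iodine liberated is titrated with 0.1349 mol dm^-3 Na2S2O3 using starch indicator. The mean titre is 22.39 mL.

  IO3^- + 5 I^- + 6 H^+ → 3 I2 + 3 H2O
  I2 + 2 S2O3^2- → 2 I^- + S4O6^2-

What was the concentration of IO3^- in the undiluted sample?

0.07837 mol/L

n(S2O3^2-) = 0.02239 × 0.1349 = 3.020 × 10^-3 mol
n(I2) = n(S2O3^2-)/2 = 1.510 × 10^-3 mol
From the 1:3 ratio, n(IO3^-) in the aliquot = 1/3 × 1.510 × 10^-3 = 5.034 × 10^-4 mol
[IO3^-]_dilute = 5.034 × 10^-4 / 0.02530 = 0.01990 mol/L
[IO3^-]_original = 0.01990 × 100.0/25.39 = 0.07837 mol/L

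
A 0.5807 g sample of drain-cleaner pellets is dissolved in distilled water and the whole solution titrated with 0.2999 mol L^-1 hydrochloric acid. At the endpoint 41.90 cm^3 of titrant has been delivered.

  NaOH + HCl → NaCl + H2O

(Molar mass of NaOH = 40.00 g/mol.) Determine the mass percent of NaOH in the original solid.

n(HCl) = 0.04190 L × 0.2999 mol/L = 0.01257 mol
n(NaOH) = 0.01257 mol (1:1 ratio)
mass of NaOH = 0.01257 × 40.00 g/mol = 0.5026 g
% NaOH = 0.5026 / 0.5807 × 100 = 86.56 %

86.56 %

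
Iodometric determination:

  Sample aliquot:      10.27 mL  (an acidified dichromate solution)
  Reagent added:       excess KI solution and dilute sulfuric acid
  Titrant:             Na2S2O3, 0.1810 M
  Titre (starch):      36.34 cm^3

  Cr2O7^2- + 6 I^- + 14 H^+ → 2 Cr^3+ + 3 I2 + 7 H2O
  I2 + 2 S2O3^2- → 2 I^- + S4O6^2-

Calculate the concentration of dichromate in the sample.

n(S2O3^2-) = 0.03634 × 0.1810 = 6.578 × 10^-3 mol
n(I2) = n(S2O3^2-)/2 = 3.289 × 10^-3 mol
From the 1:3 ratio, n(Cr2O7^2-) in the aliquot = 1/3 × 3.289 × 10^-3 = 1.096 × 10^-3 mol
[Cr2O7^2-] = 1.096 × 10^-3 / 0.01027 = 0.1067 mol/L

0.1067 M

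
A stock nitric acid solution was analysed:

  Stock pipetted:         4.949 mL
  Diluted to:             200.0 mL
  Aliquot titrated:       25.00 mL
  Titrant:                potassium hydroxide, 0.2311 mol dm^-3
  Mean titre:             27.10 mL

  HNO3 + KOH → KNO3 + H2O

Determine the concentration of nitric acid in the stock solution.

10.12 mol/L

n(KOH) = 0.02710 × 0.2311 = 6.263 × 10^-3 mol
n(HNO3) in the aliquot = 6.263 × 10^-3 mol (1:1 ratio)
[HNO3]_dilute = 6.263 × 10^-3 / 0.02500 = 0.2505 mol/L
Dilution factor = 200.0 / 4.949 = 40.41
[HNO3]_stock = 0.2505 × 40.41 = 10.12 mol/L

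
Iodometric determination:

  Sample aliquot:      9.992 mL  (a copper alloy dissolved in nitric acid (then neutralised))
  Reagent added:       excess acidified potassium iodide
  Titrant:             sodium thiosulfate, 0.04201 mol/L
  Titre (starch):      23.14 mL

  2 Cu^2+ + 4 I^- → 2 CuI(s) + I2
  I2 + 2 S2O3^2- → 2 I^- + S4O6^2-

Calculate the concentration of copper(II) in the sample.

n(S2O3^2-) = 0.02314 × 0.04201 = 9.721 × 10^-4 mol
n(I2) = n(S2O3^2-)/2 = 4.861 × 10^-4 mol
From the 2:1 ratio, n(Cu2+) in the aliquot = 2/1 × 4.861 × 10^-4 = 9.721 × 10^-4 mol
[Cu2+] = 9.721 × 10^-4 / 0.009992 = 0.09729 mol/L

0.09729 mol/L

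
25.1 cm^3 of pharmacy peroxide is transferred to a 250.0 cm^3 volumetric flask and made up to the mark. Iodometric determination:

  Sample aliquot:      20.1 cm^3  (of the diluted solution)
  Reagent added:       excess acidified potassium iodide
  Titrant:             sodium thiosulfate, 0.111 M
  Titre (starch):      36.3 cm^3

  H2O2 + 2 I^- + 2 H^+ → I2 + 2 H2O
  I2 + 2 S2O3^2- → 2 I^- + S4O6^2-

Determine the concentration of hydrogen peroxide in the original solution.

0.998 M

n(S2O3^2-) = 0.0363 × 0.111 = 4.03 × 10^-3 mol
n(I2) = n(S2O3^2-)/2 = 2.01 × 10^-3 mol
n(H2O2) in the aliquot = 2.01 × 10^-3 mol (1:1 ratio)
[H2O2]_dilute = 2.01 × 10^-3 / 0.0201 = 0.100 mol/L
[H2O2]_original = 0.100 × 250.0/25.1 = 0.998 mol/L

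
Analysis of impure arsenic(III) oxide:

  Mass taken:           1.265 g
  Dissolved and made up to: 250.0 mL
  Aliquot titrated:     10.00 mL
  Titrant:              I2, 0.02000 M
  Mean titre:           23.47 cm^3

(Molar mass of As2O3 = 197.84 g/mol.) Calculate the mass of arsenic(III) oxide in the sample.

1.161 g

As2O3 + 2 I2 + 2 H2O → As2O5 + 4 HI
n(I2) per titration = 0.02347 × 0.02000 = 4.694 × 10^-4 mol
From the 1:2 ratio, n(As2O3) in each aliquot = 1/2 × 4.694 × 10^-4 = 2.347 × 10^-4 mol
n(As2O3) in the whole flask = 2.347 × 10^-4 × 250.0/10.00 = 5.867 × 10^-3 mol
mass of As2O3 = 5.867 × 10^-3 × 197.84 = 1.161 g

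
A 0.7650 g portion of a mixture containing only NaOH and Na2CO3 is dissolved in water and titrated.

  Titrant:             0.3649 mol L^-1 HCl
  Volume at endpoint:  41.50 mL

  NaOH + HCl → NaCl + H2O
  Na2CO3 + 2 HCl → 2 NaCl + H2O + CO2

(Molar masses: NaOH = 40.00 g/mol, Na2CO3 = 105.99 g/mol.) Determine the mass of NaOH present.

n(HCl) = 0.04150 × 0.3649 = 0.01514 mol
Let x = n(NaOH), y = n(Na2CO3).
Titrant: 1x + 2y = 0.01514;  mass: 40.00x + 105.99y = 0.7650
Solving, x = 2.887 × 10^-3 mol, y = 6.128 × 10^-3 mol
mass of NaOH = 2.887 × 10^-3 × 40.00 = 0.1155 g

0.1155 g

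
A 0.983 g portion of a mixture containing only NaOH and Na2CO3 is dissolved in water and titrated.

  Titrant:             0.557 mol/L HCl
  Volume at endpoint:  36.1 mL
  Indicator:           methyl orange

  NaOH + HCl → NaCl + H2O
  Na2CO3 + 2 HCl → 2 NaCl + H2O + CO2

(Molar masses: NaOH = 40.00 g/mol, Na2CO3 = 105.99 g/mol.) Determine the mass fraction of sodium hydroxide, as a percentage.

25.9 %

n(HCl) = 0.0361 × 0.557 = 0.0201 mol
Let x = n(NaOH), y = n(Na2CO3).
Titrant: 1x + 2y = 0.0201;  mass: 40.00x + 105.99y = 0.983
Solving, x = 6.36 × 10^-3 mol, y = 6.88 × 10^-3 mol
mass of NaOH = 6.36 × 10^-3 × 40.00 = 0.254 g
% NaOH = 0.254 / 0.983 × 100 = 25.9 %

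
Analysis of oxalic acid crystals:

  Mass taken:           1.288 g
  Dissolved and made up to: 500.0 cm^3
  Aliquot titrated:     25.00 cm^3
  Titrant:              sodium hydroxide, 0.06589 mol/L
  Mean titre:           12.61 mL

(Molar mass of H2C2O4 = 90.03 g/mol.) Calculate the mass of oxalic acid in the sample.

H2C2O4 + 2 NaOH → Na2C2O4 + 2 H2O
n(NaOH) per titration = 0.01261 × 0.06589 = 8.309 × 10^-4 mol
From the 1:2 ratio, n(H2C2O4) in each aliquot = 1/2 × 8.309 × 10^-4 = 4.154 × 10^-4 mol
n(H2C2O4) in the whole flask = 4.154 × 10^-4 × 500.0/25.00 = 8.309 × 10^-3 mol
mass of H2C2O4 = 8.309 × 10^-3 × 90.03 = 0.7480 g

0.7480 g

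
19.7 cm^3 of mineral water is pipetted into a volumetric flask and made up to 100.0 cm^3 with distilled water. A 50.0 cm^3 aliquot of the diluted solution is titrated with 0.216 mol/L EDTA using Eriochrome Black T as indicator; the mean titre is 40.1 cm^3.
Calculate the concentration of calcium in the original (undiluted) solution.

Ca^2+ + EDTA^4- → [Ca(EDTA)]^2-
n(EDTA) = 0.0401 × 0.216 = 8.66 × 10^-3 mol
n(Ca2+) in the aliquot = 8.66 × 10^-3 mol (1:1 ratio)
[Ca2+]_dilute = 8.66 × 10^-3 / 0.0500 = 0.173 mol/L
Dilution factor = 100.0 / 19.7 = 5.076
[Ca2+]_stock = 0.173 × 5.076 = 0.879 mol/L

0.879 mol/L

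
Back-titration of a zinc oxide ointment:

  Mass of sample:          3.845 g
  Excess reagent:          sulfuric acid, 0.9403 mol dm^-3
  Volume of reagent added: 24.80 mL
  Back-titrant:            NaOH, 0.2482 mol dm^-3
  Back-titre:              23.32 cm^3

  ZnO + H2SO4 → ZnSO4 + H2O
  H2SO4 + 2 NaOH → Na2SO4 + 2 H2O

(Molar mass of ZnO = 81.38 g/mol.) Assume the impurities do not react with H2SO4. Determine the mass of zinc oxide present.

n(H2SO4) added = 0.02480 × 0.9403 = 0.02332 mol
n(NaOH) used in back-titration = 0.02332 × 0.2482 = 5.788 × 10^-3 mol
From the 1:2 ratio, n(H2SO4) left over = 1/2 × 5.788 × 10^-3 = 2.894 × 10^-3 mol
n(H2SO4) consumed by analyte = 0.02332 − 2.894 × 10^-3 = 0.02043 mol
n(ZnO) = 0.02043 mol (1:1 ratio)
mass of ZnO = 0.02043 × 81.38 = 1.662 g

1.662 g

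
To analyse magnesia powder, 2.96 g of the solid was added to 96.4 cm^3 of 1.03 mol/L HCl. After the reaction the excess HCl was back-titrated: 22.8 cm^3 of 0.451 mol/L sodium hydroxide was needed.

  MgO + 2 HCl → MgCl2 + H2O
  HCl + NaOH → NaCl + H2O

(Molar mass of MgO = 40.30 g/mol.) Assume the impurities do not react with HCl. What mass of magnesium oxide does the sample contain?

n(HCl) added = 0.0964 × 1.03 = 0.0993 mol
n(NaOH) used in back-titration = 0.0228 × 0.451 = 0.0103 mol
n(HCl) left over = 0.0103 mol (1:1 ratio)
n(HCl) consumed by analyte = 0.0993 − 0.0103 = 0.0890 mol
From the 1:2 ratio, n(MgO) = 1/2 × 0.0890 = 0.0445 mol
mass of MgO = 0.0445 × 40.30 = 1.79 g

1.79 g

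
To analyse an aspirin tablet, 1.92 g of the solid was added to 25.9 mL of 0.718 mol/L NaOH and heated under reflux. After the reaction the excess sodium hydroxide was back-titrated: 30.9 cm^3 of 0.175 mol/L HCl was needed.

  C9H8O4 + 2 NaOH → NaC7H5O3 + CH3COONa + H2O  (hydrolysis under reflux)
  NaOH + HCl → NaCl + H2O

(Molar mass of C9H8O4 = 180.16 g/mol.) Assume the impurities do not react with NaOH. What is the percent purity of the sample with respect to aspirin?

61.9 %

n(NaOH) added = 0.0259 × 0.718 = 0.0186 mol
n(HCl) used in back-titration = 0.0309 × 0.175 = 5.41 × 10^-3 mol
n(NaOH) left over = 5.41 × 10^-3 mol (1:1 ratio)
n(NaOH) consumed by analyte = 0.0186 − 5.41 × 10^-3 = 0.0132 mol
From the 1:2 ratio, n(C9H8O4) = 1/2 × 0.0132 = 6.59 × 10^-3 mol
mass of C9H8O4 = 6.59 × 10^-3 × 180.16 = 1.19 g
% C9H8O4 = 1.19 / 1.92 × 100 = 61.9 %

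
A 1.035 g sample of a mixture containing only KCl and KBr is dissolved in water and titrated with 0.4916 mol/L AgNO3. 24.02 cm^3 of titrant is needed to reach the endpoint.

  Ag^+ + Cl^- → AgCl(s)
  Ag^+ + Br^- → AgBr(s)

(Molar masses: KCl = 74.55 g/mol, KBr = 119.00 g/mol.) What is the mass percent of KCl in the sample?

n(AgNO3) = 0.02402 × 0.4916 = 0.01181 mol
Let x = n(KCl), y = n(KBr).
Titrant: 1x + 1y = 0.01181;  mass: 74.55x + 119.00y = 1.035
Solving, x = 8.328 × 10^-3 mol, y = 3.480 × 10^-3 mol
mass of KCl = 8.328 × 10^-3 × 74.55 = 0.6209 g
% KCl = 0.6209 / 1.035 × 100 = 59.99 %

59.99 %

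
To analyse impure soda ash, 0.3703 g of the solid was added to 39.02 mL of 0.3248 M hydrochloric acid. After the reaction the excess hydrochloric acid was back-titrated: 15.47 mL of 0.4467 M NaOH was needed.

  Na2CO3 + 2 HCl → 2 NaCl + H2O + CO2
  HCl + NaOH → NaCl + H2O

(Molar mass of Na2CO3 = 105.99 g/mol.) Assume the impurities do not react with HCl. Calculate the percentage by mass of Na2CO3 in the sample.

82.48 %

n(HCl) added = 0.03902 × 0.3248 = 0.01267 mol
n(NaOH) used in back-titration = 0.01547 × 0.4467 = 6.910 × 10^-3 mol
n(HCl) left over = 6.910 × 10^-3 mol (1:1 ratio)
n(HCl) consumed by analyte = 0.01267 − 6.910 × 10^-3 = 5.763 × 10^-3 mol
From the 1:2 ratio, n(Na2CO3) = 1/2 × 5.763 × 10^-3 = 2.882 × 10^-3 mol
mass of Na2CO3 = 2.882 × 10^-3 × 105.99 = 0.3054 g
% Na2CO3 = 0.3054 / 0.3703 × 100 = 82.48 %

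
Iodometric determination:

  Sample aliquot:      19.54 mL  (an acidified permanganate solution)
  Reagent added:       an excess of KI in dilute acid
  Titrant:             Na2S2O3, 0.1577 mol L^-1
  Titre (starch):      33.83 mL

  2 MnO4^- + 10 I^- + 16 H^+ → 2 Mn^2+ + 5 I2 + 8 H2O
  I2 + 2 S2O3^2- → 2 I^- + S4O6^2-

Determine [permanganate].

0.05461 mol/L

n(S2O3^2-) = 0.03383 × 0.1577 = 5.335 × 10^-3 mol
n(I2) = n(S2O3^2-)/2 = 2.667 × 10^-3 mol
From the 2:5 ratio, n(MnO4^-) in the aliquot = 2/5 × 2.667 × 10^-3 = 1.067 × 10^-3 mol
[MnO4^-] = 1.067 × 10^-3 / 0.01954 = 0.05461 mol/L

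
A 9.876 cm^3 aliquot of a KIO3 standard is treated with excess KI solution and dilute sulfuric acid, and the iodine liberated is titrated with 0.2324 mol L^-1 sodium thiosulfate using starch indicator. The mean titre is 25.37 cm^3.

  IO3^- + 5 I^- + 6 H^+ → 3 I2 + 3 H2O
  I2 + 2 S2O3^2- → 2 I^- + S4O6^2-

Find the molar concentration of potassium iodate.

n(S2O3^2-) = 0.02537 × 0.2324 = 5.896 × 10^-3 mol
n(I2) = n(S2O3^2-)/2 = 2.948 × 10^-3 mol
From the 1:3 ratio, n(IO3^-) in the aliquot = 1/3 × 2.948 × 10^-3 = 9.827 × 10^-4 mol
[IO3^-] = 9.827 × 10^-4 / 0.009876 = 0.09950 mol/L

0.09950 mol/L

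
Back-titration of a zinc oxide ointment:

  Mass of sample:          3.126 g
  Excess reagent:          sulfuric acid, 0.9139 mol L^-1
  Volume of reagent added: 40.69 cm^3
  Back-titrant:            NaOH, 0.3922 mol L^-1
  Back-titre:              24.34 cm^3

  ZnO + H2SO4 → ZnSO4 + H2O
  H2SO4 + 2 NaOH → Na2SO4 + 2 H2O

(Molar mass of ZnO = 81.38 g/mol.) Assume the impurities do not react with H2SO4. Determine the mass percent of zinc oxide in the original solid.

n(H2SO4) added = 0.04069 × 0.9139 = 0.03719 mol
n(NaOH) used in back-titration = 0.02434 × 0.3922 = 9.546 × 10^-3 mol
From the 1:2 ratio, n(H2SO4) left over = 1/2 × 9.546 × 10^-3 = 4.773 × 10^-3 mol
n(H2SO4) consumed by analyte = 0.03719 − 4.773 × 10^-3 = 0.03241 mol
n(ZnO) = 0.03241 mol (1:1 ratio)
mass of ZnO = 0.03241 × 81.38 = 2.638 g
% ZnO = 2.638 / 3.126 × 100 = 84.38 %

84.38 %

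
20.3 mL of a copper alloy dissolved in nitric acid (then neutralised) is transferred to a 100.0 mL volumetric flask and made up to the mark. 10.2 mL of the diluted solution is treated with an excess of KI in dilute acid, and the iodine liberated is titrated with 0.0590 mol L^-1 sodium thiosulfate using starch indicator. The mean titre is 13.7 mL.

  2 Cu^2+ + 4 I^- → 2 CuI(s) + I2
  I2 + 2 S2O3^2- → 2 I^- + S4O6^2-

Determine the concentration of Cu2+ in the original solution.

0.390 mol/L

n(S2O3^2-) = 0.0137 × 0.0590 = 8.08 × 10^-4 mol
n(I2) = n(S2O3^2-)/2 = 4.04 × 10^-4 mol
From the 2:1 ratio, n(Cu2+) in the aliquot = 2/1 × 4.04 × 10^-4 = 8.08 × 10^-4 mol
[Cu2+]_dilute = 8.08 × 10^-4 / 0.0102 = 0.0792 mol/L
[Cu2+]_original = 0.0792 × 100.0/20.3 = 0.390 mol/L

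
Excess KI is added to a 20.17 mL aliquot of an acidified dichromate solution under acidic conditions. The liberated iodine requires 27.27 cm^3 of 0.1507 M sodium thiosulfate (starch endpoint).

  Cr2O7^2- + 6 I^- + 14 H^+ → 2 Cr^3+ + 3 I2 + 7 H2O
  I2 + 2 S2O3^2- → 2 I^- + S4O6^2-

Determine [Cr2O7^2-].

0.03396 M

n(S2O3^2-) = 0.02727 × 0.1507 = 4.110 × 10^-3 mol
n(I2) = n(S2O3^2-)/2 = 2.055 × 10^-3 mol
From the 1:3 ratio, n(Cr2O7^2-) in the aliquot = 1/3 × 2.055 × 10^-3 = 6.849 × 10^-4 mol
[Cr2O7^2-] = 6.849 × 10^-4 / 0.02017 = 0.03396 mol/L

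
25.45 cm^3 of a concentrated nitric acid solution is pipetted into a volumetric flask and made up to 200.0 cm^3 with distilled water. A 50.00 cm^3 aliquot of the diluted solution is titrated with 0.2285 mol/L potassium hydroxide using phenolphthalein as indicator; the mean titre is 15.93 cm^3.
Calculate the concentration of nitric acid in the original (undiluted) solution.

0.5721 mol/L

HNO3 + KOH → KNO3 + H2O
n(KOH) = 0.01593 × 0.2285 = 3.640 × 10^-3 mol
n(HNO3) in the aliquot = 3.640 × 10^-3 mol (1:1 ratio)
[HNO3]_dilute = 3.640 × 10^-3 / 0.05000 = 0.07280 mol/L
Dilution factor = 200.0 / 25.45 = 7.859
[HNO3]_stock = 0.07280 × 7.859 = 0.5721 mol/L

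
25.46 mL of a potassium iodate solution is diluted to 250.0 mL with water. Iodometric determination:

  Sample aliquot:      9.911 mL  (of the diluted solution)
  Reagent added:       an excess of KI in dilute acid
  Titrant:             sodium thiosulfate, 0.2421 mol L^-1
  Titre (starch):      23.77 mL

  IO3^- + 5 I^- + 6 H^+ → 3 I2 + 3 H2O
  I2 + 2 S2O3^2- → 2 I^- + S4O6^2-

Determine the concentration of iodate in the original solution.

n(S2O3^2-) = 0.02377 × 0.2421 = 5.755 × 10^-3 mol
n(I2) = n(S2O3^2-)/2 = 2.877 × 10^-3 mol
From the 1:3 ratio, n(IO3^-) in the aliquot = 1/3 × 2.877 × 10^-3 = 9.591 × 10^-4 mol
[IO3^-]_dilute = 9.591 × 10^-4 / 0.009911 = 0.09677 mol/L
[IO3^-]_original = 0.09677 × 250.0/25.46 = 0.9502 mol/L

0.9502 mol/L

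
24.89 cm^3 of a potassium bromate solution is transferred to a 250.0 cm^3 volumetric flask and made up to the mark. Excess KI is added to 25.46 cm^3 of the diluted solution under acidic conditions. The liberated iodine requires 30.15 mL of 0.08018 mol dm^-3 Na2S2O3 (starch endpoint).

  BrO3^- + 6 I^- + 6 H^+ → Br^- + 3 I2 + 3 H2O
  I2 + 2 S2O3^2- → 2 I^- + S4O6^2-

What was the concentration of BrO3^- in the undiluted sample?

0.1589 mol/L

n(S2O3^2-) = 0.03015 × 0.08018 = 2.417 × 10^-3 mol
n(I2) = n(S2O3^2-)/2 = 1.209 × 10^-3 mol
From the 1:3 ratio, n(BrO3^-) in the aliquot = 1/3 × 1.209 × 10^-3 = 4.029 × 10^-4 mol
[BrO3^-]_dilute = 4.029 × 10^-4 / 0.02546 = 0.01583 mol/L
[BrO3^-]_original = 0.01583 × 250.0/24.89 = 0.1589 mol/L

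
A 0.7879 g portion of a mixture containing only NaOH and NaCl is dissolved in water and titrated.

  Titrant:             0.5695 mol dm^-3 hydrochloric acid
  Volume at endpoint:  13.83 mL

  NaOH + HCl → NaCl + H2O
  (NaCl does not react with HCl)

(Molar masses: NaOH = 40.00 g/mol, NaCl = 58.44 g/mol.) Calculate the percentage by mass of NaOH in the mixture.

n(HCl) = 0.01383 × 0.5695 = 7.876 × 10^-3 mol
Let x = n(NaOH), y = n(NaCl).
Titrant: 1x = 7.876 × 10^-3;  mass: 40.00x + 58.44y = 0.7879
Solving, x = 7.876 × 10^-3 mol, y = 8.091 × 10^-3 mol
mass of NaOH = 7.876 × 10^-3 × 40.00 = 0.3150 g
% NaOH = 0.3150 / 0.7879 × 100 = 39.99 %

39.99 %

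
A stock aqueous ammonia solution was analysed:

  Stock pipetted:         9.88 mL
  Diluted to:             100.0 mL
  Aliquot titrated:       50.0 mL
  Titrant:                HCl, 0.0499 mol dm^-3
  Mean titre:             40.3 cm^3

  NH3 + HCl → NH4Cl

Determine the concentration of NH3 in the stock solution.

0.407 mol/L

n(HCl) = 0.0403 × 0.0499 = 2.01 × 10^-3 mol
n(NH3) in the aliquot = 2.01 × 10^-3 mol (1:1 ratio)
[NH3]_dilute = 2.01 × 10^-3 / 0.0500 = 0.0402 mol/L
Dilution factor = 100.0 / 9.88 = 10.12
[NH3]_stock = 0.0402 × 10.12 = 0.407 mol/L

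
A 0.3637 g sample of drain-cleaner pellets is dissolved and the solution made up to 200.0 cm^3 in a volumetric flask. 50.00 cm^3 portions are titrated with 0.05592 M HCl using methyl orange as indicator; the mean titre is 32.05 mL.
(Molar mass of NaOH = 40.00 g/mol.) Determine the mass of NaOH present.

0.2868 g

NaOH + HCl → NaCl + H2O
n(HCl) per titration = 0.03205 × 0.05592 = 1.792 × 10^-3 mol
n(NaOH) in each aliquot = 1.792 × 10^-3 mol (1:1 ratio)
n(NaOH) in the whole flask = 1.792 × 10^-3 × 200.0/50.00 = 7.169 × 10^-3 mol
mass of NaOH = 7.169 × 10^-3 × 40.00 = 0.2868 g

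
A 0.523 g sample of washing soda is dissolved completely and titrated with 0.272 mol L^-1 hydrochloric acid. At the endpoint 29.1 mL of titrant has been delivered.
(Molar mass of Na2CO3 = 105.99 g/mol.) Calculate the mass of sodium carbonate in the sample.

0.419 g

Na2CO3 + 2 HCl → 2 NaCl + H2O + CO2
n(HCl) = 0.0291 L × 0.272 mol/L = 7.92 × 10^-3 mol
From the 1:2 ratio, n(Na2CO3) = 1/2 × 7.92 × 10^-3 = 3.96 × 10^-3 mol
mass of Na2CO3 = 3.96 × 10^-3 × 105.99 g/mol = 0.419 g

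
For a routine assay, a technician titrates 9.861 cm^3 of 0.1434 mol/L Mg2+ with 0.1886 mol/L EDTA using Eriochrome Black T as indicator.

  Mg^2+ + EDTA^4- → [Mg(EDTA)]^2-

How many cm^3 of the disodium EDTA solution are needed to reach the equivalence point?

7.498 mL

n(Mg2+) = 0.009861 L × 0.1434 mol/L = 1.414 × 10^-3 mol
n(EDTA) = 1.414 × 10^-3 mol (1:1 stoichiometry)
V(EDTA) = 1.414 × 10^-3 mol / 0.1886 mol/L = 0.007498 L = 7.498 mL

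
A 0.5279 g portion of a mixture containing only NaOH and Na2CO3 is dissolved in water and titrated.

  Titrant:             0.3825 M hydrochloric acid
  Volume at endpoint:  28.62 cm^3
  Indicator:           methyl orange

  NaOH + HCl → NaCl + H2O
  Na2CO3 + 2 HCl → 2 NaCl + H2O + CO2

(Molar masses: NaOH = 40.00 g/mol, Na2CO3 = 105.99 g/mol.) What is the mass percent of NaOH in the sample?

n(HCl) = 0.02862 × 0.3825 = 0.01095 mol
Let x = n(NaOH), y = n(Na2CO3).
Titrant: 1x + 2y = 0.01095;  mass: 40.00x + 105.99y = 0.5279
Solving, x = 4.020 × 10^-3 mol, y = 3.463 × 10^-3 mol
mass of NaOH = 4.020 × 10^-3 × 40.00 = 0.1608 g
% NaOH = 0.1608 / 0.5279 × 100 = 30.46 %

30.46 %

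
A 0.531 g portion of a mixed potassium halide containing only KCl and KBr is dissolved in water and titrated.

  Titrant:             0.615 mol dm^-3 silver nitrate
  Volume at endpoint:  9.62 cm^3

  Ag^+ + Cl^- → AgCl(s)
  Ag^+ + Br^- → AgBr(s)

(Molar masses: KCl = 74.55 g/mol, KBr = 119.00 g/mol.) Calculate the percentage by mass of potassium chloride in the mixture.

54.7 %

n(AgNO3) = 0.00962 × 0.615 = 5.92 × 10^-3 mol
Let x = n(KCl), y = n(KBr).
Titrant: 1x + 1y = 5.92 × 10^-3;  mass: 74.55x + 119.00y = 0.531
Solving, x = 3.89 × 10^-3 mol, y = 2.02 × 10^-3 mol
mass of KCl = 3.89 × 10^-3 × 74.55 = 0.290 g
% KCl = 0.290 / 0.531 × 100 = 54.7 %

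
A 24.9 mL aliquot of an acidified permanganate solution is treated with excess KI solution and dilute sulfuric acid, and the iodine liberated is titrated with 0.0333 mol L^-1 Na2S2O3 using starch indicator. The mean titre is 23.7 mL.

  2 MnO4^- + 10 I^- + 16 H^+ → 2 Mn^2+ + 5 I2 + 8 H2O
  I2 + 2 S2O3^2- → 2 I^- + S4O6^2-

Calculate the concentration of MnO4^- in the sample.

0.00634 mol/L

n(S2O3^2-) = 0.0237 × 0.0333 = 7.89 × 10^-4 mol
n(I2) = n(S2O3^2-)/2 = 3.95 × 10^-4 mol
From the 2:5 ratio, n(MnO4^-) in the aliquot = 2/5 × 3.95 × 10^-4 = 1.58 × 10^-4 mol
[MnO4^-] = 1.58 × 10^-4 / 0.0249 = 0.00634 mol/L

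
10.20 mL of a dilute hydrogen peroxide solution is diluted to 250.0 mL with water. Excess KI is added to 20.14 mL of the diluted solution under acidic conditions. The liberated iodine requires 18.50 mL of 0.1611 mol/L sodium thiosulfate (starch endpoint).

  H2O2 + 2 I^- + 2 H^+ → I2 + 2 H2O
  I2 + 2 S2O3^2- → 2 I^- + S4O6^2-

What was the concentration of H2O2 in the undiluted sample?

n(S2O3^2-) = 0.01850 × 0.1611 = 2.980 × 10^-3 mol
n(I2) = n(S2O3^2-)/2 = 1.490 × 10^-3 mol
n(H2O2) in the aliquot = 1.490 × 10^-3 mol (1:1 ratio)
[H2O2]_dilute = 1.490 × 10^-3 / 0.02014 = 0.07399 mol/L
[H2O2]_original = 0.07399 × 250.0/10.20 = 1.814 mol/L

1.814 mol/L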